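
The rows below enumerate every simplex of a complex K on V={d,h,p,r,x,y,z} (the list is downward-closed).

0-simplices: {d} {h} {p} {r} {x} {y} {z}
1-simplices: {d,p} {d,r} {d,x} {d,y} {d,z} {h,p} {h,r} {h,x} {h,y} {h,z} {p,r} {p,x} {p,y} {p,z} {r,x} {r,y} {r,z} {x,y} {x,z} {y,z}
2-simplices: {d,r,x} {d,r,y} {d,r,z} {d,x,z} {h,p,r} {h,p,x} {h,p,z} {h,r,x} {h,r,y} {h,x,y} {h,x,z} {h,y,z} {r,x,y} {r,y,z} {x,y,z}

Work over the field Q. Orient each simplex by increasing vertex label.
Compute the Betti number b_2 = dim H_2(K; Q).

b_2=3

n_0=7 n_1=20 n_2=15  [Q]
∂1: piv[dp,dr,dx,dy,dz,hp] rk=6  ker:hr,hx,hy,hz,pr,px,py,pz,rx,ry,rz,xy,xz,yz
∂2: piv[drx,dry,drz,dxz,hpr,hpx,hpz,hrx,hry,hxy,hxz,hyz] rk=12  ker:rxy,ryz,xyz
b_2=(15−12)−0=3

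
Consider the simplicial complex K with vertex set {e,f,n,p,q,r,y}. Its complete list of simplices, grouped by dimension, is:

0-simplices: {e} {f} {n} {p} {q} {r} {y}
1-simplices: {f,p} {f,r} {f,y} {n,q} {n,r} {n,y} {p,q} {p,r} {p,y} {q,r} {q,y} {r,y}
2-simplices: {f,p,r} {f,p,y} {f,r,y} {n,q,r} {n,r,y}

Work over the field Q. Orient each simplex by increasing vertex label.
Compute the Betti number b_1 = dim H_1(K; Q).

b_1=2

n_0=7 n_1=12 n_2=5  [Q]
∂1: piv[fp,fr,fy,nq,nr] rk=5  ker:ny,pq,pr,py,qr,qy,ry
∂2: piv[fpr,fpy,fry,nqr,nry] rk=5
b_1=(12−5)−5=2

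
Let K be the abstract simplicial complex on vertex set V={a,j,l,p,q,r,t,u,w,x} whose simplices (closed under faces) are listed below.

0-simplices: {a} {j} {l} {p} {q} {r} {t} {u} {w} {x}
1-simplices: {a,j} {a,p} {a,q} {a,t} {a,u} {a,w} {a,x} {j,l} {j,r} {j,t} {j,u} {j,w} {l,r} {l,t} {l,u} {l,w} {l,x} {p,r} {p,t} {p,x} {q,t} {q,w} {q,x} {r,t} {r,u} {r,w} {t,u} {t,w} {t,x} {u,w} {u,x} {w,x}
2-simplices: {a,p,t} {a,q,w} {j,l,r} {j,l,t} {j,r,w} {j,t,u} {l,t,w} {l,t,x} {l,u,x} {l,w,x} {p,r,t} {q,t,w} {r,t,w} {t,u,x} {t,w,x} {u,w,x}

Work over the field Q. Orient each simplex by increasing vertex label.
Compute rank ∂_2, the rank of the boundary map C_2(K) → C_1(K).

rank∂_2=15

n_0=10 n_1=32 n_2=16  [Q]
∂1: piv[aj,ap,aq,at,au,aw,ax,jl,jr] rk=9  ker:jt,ju,jw,lr,lt,lu,lw,lx,pr,pt,px,qt,qw,qx,rt,ru,rw,tu,tw,tx,uw,ux,wx
∂2: piv[apt,aqw,jlr,jlt,jrw,jtu,ltw,ltx,lux,lwx,prt,qtw,rtw,tux,uwx] rk=15  ker:twx
rk∂_2=15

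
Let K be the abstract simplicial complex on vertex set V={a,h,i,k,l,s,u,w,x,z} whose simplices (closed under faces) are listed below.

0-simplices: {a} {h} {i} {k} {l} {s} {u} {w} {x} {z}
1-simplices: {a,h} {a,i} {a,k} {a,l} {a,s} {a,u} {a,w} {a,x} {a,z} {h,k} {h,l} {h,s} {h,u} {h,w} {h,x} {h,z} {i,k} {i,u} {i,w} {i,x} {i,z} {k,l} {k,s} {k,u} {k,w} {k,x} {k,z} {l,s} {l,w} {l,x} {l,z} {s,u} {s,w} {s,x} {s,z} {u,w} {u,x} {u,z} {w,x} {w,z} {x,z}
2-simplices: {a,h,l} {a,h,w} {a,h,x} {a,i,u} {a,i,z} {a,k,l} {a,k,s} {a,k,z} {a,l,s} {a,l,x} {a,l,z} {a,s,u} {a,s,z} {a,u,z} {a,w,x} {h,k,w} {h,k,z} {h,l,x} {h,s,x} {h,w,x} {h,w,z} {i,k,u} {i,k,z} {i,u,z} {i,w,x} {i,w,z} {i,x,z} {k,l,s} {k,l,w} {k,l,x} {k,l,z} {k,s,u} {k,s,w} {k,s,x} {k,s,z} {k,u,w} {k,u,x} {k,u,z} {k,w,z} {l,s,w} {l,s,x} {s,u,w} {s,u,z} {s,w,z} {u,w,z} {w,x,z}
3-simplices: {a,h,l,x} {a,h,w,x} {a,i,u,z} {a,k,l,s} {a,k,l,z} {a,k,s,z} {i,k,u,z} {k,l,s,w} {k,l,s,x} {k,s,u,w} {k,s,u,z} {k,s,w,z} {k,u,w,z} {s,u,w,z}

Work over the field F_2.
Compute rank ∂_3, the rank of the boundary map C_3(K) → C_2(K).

rank∂_3=13

n_0=10 n_1=41 n_2=46 n_3=14  [Z2]
∂1: piv[ah,ai,ak,al,as,au,aw,ax,az] rk=9  ker:hk,hl,hs,hu,hw,hx,hz,ik,iu,iw,ix,iz,kl,ks,ku,kw,kx,kz,ls,lw,lx,lz,su,sw,sx,sz,uw,ux,uz,wx,wz,xz
∂2: piv[ahl,ahw,ahx,aiu,aiz,akl,aks,akz,als,alx,alz,asu,asz,auz,awx,hkw,hkz,hsx,hwz,iku,ikz,iwx,iwz,ixz,klw,klx,ksw,ksx,kuw,kux] rk=30  ker:hlx,hwx,iuz,kls,klz,ksu,ksz,kuz,kwz,lsw,lsx,suw,suz,swz,uwz,wxz
∂3: piv[ahlx,ahwx,aiuz,akls,aklz,aksz,ikuz,klsw,klsx,ksuw,ksuz,kswz,kuwz] rk=13  ker:suwz
rk∂_3=13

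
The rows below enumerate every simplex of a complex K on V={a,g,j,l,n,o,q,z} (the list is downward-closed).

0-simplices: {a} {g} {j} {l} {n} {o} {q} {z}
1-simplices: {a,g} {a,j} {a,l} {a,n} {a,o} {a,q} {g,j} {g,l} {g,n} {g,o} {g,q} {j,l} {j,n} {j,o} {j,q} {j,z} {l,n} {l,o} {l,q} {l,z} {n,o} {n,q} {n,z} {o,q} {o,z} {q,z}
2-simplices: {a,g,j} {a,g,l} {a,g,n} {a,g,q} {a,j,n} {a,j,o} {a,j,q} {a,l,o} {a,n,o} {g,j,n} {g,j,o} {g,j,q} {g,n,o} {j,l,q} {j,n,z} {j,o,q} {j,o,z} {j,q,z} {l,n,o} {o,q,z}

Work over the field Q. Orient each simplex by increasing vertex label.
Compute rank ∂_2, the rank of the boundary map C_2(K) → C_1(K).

rank∂_2=16

n_0=8 n_1=26 n_2=20  [Q]
∂1: piv[ag,aj,al,an,ao,aq,jz] rk=7  ker:gj,gl,gn,go,gq,jl,jn,jo,jq,ln,lo,lq,lz,no,nq,nz,oq,oz,qz
∂2: piv[agj,agl,agn,agq,ajn,ajo,ajq,alo,ano,gjo,jlq,jnz,joq,joz,jqz,lno] rk=16  ker:gjn,gjq,gno,oqz
rk∂_2=16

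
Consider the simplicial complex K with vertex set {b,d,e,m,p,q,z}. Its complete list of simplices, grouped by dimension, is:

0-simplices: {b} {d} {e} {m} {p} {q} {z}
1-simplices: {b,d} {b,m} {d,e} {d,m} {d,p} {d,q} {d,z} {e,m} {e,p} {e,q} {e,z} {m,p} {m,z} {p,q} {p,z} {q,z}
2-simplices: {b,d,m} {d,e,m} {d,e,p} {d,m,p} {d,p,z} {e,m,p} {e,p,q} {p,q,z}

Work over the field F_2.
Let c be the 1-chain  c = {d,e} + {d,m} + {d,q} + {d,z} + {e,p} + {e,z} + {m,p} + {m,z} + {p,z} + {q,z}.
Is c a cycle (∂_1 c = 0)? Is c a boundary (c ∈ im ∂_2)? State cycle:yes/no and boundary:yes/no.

n_0=7 n_1=16 n_2=8  [Z2]
∂1: piv[bd,bm,de,dp,dq,dz] rk=6  ker:dm,em,ep,eq,ez,mp,mz,pq,pz,qz
∂2: piv[bdm,dem,dep,dmp,dpz,epq,pqz] rk=7  ker:emp
∂1c = {e} + {m} + {p} + {z}

cycle:no boundary:no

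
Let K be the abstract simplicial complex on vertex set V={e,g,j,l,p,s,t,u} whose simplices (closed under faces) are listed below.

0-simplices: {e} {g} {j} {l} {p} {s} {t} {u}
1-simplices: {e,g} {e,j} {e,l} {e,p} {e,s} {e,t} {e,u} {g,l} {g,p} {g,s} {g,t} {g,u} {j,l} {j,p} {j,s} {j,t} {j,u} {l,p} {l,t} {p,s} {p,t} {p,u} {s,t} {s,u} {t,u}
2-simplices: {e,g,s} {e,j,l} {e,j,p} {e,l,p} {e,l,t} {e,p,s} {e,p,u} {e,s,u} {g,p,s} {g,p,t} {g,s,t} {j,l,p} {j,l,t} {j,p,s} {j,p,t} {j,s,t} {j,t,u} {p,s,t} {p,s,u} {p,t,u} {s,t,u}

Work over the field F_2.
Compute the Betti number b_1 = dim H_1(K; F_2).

n_0=8 n_1=25 n_2=21  [Z2]
∂1: piv[eg,ej,el,ep,es,et,eu] rk=7  ker:gl,gp,gs,gt,gu,jl,jp,js,jt,ju,lp,lt,ps,pt,pu,st,su,tu
∂2: piv[egs,ejl,ejp,elp,elt,eps,epu,esu,gps,gpt,gst,jlt,jps,jpt,jtu,ptu] rk=16  ker:jlp,jst,pst,psu,stu
b_1=(25−7)−16=2

b_1=2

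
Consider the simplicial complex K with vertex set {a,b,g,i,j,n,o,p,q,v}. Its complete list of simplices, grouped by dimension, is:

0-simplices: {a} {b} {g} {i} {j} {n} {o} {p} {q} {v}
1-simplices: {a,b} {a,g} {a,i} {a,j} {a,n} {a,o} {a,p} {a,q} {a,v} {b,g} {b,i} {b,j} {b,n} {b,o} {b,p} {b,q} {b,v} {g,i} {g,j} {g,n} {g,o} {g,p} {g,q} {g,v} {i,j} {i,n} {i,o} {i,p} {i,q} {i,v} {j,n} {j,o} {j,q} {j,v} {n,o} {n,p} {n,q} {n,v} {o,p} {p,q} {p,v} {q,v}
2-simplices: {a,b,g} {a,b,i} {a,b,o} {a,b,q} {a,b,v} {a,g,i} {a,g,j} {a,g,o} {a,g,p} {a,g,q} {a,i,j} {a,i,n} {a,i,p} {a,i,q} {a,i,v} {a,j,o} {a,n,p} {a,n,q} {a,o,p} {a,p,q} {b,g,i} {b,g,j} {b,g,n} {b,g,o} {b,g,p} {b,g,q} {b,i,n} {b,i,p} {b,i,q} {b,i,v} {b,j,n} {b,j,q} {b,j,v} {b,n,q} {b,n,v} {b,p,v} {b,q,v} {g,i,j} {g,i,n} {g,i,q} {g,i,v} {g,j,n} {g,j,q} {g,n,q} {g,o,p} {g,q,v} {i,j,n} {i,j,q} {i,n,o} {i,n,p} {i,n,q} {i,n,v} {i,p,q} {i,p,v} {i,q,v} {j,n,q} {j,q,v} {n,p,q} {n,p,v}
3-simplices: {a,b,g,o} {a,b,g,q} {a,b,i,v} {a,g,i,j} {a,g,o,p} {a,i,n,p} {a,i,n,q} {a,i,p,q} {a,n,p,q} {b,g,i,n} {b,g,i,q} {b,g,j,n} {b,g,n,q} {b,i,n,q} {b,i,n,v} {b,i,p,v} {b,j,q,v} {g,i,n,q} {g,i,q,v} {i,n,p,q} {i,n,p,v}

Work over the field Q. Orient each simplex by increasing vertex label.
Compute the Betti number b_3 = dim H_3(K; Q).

b_3=2

n_0=10 n_1=42 n_2=59 n_3=21  [Q]
∂1: piv[ab,ag,ai,aj,an,ao,ap,aq,av] rk=9  ker:bg,bi,bj,bn,bo,bp,bq,bv,gi,gj,gn,go,gp,gq,gv,ij,in,io,ip,iq,iv,jn,jo,jq,jv,no,np,nq,nv,op,pq,pv,qv
∂2: piv[abg,abi,abo,abq,abv,agi,agj,ago,agp,agq,aij,ain,aip,aiq,aiv,ajo,anp,anq,aop,apq,bgj,bgn,bgp,bin,bjn,bjq,bjv,bnv,bpv,bqv,giv,ino] rk=32  ker:bgi,bgo,bgq,bip,biq,biv,bnq,gij,gin,giq,gjn,gjq,gnq,gop,gqv,ijn,ijq,inp,inq,inv,ipq,ipv,iqv,jnq,jqv,npq,npv
∂3: piv[abgo,abgq,abiv,agij,agop,ainp,ainq,aipq,anpq,bgin,bgiq,bgjn,bgnq,binq,binv,bipv,bjqv,giqv,inpv] rk=19  ker:ginq,inpq
b_3=(21−19)−0=2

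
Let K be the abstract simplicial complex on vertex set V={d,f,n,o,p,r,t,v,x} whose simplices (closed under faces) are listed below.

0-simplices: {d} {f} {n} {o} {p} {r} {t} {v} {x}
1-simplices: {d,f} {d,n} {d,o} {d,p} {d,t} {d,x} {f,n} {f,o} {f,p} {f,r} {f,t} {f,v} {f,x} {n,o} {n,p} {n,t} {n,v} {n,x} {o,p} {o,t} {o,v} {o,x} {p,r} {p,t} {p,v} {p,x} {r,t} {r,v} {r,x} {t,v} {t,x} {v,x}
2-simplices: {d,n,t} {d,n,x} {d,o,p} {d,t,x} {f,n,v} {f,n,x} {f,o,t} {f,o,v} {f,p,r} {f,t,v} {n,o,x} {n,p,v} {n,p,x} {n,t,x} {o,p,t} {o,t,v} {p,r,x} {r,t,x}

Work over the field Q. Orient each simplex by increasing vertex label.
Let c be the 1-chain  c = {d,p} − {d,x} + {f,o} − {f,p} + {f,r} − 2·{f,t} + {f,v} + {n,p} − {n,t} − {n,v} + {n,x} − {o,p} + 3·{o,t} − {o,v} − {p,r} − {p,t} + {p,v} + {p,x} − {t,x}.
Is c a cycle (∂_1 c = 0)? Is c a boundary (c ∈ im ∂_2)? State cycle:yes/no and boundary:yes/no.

n_0=9 n_1=32 n_2=18  [Q]
∂1: piv[df,dn,do,dp,dt,dx,fr,fv] rk=8  ker:fn,fo,fp,ft,fx,no,np,nt,nv,nx,op,ot,ov,ox,pr,pt,pv,px,rt,rv,rx,tv,tx,vx
∂2: piv[dnt,dnx,dop,dtx,fnv,fnx,fot,fov,fpr,ftv,nox,npv,npx,opt,prx,rtx] rk=16  ker:ntx,otv
∂1c = 0
c vs im∂2: residual ≠ 0 ⇒ not boundary

cycle:yes boundary:no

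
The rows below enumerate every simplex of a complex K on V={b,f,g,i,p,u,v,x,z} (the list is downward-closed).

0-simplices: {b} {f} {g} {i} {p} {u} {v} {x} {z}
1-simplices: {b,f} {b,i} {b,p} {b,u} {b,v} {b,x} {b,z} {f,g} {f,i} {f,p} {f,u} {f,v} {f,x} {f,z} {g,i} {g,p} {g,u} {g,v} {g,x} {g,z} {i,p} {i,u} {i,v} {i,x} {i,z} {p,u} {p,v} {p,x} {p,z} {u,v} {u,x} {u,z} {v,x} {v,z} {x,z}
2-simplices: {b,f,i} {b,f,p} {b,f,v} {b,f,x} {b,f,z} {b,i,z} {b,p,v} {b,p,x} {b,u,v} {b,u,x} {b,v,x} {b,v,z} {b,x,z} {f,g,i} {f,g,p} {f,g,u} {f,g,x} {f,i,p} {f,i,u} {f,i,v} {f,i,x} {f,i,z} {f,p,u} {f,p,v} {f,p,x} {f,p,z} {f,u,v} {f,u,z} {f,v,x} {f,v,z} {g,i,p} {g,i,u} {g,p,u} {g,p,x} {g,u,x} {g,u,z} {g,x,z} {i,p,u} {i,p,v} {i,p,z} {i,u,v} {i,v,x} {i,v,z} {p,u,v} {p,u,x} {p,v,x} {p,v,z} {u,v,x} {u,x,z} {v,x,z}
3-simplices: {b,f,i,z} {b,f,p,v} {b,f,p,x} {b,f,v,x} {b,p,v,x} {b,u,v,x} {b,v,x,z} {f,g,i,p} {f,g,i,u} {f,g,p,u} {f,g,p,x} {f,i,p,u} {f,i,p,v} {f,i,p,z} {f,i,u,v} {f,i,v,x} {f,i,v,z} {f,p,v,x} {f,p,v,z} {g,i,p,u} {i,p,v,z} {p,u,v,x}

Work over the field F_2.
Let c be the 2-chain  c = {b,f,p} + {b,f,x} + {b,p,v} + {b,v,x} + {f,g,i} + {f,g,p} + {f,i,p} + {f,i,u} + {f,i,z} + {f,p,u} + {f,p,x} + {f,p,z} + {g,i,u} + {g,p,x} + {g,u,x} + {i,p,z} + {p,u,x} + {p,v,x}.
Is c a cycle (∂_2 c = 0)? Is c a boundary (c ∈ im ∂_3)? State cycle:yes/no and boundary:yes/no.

cycle:yes boundary:no

n_0=9 n_1=35 n_2=50 n_3=22  [Z2]
∂1: piv[bf,bi,bp,bu,bv,bx,bz,fg] rk=8  ker:fi,fp,fu,fv,fx,fz,gi,gp,gu,gv,gx,gz,ip,iu,iv,ix,iz,pu,pv,px,pz,uv,ux,uz,vx,vz,xz
∂2: piv[bfi,bfp,bfv,bfx,bfz,biz,bpv,bpx,buv,bux,bvx,bvz,bxz,fgi,fgp,fgu,fgx,fip,fiu,fiv,fix,fpu,fpz,fuv,fuz,guz] rk=26  ker:fiz,fpv,fpx,fvx,fvz,gip,giu,gpu,gpx,gux,gxz,ipu,ipv,ipz,iuv,ivx,ivz,puv,pux,pvx,pvz,uvx,uxz,vxz
∂3: piv[bfiz,bfpv,bfpx,bfvx,bpvx,buvx,bvxz,fgip,fgiu,fgpu,fgpx,fipu,fipv,fipz,fiuv,fivx,fivz,fpvz,puvx] rk=19  ker:fpvx,gipu,ipvz
∂2c = 0
c vs im∂3: residual ≠ 0 ⇒ not boundary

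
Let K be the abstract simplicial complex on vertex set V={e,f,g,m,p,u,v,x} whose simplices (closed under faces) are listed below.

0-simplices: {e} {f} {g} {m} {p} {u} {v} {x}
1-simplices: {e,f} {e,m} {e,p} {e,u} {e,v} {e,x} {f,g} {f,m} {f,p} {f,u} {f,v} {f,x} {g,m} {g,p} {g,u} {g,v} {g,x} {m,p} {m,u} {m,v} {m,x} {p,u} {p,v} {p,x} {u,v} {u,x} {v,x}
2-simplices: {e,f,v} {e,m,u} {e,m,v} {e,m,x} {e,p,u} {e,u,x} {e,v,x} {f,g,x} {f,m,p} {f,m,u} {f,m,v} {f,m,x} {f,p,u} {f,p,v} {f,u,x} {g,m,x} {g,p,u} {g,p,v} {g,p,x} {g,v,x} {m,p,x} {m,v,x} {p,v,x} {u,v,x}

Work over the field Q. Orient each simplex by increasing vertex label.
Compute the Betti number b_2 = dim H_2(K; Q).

n_0=8 n_1=27 n_2=24  [Q]
∂1: piv[ef,em,ep,eu,ev,ex,fg] rk=7  ker:fm,fp,fu,fv,fx,gm,gp,gu,gv,gx,mp,mu,mv,mx,pu,pv,px,uv,ux,vx
∂2: piv[efv,emu,emv,emx,epu,eux,evx,fgx,fmp,fmu,fmv,fmx,fpu,fpv,gmx,gpu,gpv,gpx,gvx,uvx] rk=20  ker:fux,mpx,mvx,pvx
b_2=(24−20)−0=4

b_2=4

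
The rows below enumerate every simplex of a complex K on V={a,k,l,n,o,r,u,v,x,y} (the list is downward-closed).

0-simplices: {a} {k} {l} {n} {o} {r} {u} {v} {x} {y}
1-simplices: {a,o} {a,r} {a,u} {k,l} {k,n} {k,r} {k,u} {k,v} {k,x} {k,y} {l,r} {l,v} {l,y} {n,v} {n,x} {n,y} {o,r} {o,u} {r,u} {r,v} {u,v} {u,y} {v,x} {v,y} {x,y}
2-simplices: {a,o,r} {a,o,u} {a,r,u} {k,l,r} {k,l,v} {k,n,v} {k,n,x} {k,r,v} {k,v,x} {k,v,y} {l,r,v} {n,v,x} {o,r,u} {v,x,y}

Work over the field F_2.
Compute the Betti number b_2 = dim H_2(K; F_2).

b_2=3

n_0=10 n_1=25 n_2=14  [Z2]
∂1: piv[ao,ar,au,kl,kn,kr,kv,kx,ky] rk=9  ker:ku,lr,lv,ly,nv,nx,ny,or,ou,ru,rv,uv,uy,vx,vy,xy
∂2: piv[aor,aou,aru,klr,klv,knv,knx,krv,kvx,kvy,vxy] rk=11  ker:lrv,nvx,oru
b_2=(14−11)−0=3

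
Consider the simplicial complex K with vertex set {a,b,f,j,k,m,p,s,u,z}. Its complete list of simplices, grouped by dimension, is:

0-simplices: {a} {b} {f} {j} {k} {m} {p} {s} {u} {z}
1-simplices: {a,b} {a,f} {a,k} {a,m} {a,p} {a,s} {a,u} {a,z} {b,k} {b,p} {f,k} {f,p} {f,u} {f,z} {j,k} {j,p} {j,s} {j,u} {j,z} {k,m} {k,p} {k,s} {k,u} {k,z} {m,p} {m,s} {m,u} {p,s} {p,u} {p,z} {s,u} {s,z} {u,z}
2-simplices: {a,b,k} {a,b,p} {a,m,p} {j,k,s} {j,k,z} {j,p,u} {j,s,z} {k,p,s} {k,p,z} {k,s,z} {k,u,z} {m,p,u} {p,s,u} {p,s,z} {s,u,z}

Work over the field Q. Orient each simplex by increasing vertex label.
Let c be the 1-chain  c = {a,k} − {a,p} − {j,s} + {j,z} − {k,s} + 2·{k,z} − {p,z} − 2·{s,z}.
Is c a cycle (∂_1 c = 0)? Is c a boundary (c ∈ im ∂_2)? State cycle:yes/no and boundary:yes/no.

cycle:yes boundary:no

n_0=10 n_1=33 n_2=15  [Q]
∂1: piv[ab,af,ak,am,ap,as,au,az,jk] rk=9  ker:bk,bp,fk,fp,fu,fz,jp,js,ju,jz,km,kp,ks,ku,kz,mp,ms,mu,ps,pu,pz,su,sz,uz
∂2: piv[abk,abp,amp,jks,jkz,jpu,jsz,kps,kpz,kuz,mpu,psu,suz] rk=13  ker:ksz,psz
∂1c = 0
c vs im∂2: residual ≠ 0 ⇒ not boundary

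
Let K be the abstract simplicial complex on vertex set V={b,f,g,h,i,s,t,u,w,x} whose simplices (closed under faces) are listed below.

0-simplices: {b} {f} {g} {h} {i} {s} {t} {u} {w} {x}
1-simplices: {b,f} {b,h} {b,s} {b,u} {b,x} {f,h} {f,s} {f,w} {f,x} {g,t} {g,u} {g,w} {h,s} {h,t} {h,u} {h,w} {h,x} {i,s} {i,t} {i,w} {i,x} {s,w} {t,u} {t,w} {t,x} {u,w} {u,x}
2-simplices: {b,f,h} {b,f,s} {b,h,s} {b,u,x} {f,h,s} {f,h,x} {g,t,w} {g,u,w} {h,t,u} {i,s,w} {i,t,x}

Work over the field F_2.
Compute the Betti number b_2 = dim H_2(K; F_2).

b_2=1

n_0=10 n_1=27 n_2=11  [Z2]
∂1: piv[bf,bh,bs,bu,bx,fw,gt,gu,is] rk=9  ker:fh,fs,fx,gw,hs,ht,hu,hw,hx,it,iw,ix,sw,tu,tw,tx,uw,ux
∂2: piv[bfh,bfs,bhs,bux,fhx,gtw,guw,htu,isw,itx] rk=10  ker:fhs
b_2=(11−10)−0=1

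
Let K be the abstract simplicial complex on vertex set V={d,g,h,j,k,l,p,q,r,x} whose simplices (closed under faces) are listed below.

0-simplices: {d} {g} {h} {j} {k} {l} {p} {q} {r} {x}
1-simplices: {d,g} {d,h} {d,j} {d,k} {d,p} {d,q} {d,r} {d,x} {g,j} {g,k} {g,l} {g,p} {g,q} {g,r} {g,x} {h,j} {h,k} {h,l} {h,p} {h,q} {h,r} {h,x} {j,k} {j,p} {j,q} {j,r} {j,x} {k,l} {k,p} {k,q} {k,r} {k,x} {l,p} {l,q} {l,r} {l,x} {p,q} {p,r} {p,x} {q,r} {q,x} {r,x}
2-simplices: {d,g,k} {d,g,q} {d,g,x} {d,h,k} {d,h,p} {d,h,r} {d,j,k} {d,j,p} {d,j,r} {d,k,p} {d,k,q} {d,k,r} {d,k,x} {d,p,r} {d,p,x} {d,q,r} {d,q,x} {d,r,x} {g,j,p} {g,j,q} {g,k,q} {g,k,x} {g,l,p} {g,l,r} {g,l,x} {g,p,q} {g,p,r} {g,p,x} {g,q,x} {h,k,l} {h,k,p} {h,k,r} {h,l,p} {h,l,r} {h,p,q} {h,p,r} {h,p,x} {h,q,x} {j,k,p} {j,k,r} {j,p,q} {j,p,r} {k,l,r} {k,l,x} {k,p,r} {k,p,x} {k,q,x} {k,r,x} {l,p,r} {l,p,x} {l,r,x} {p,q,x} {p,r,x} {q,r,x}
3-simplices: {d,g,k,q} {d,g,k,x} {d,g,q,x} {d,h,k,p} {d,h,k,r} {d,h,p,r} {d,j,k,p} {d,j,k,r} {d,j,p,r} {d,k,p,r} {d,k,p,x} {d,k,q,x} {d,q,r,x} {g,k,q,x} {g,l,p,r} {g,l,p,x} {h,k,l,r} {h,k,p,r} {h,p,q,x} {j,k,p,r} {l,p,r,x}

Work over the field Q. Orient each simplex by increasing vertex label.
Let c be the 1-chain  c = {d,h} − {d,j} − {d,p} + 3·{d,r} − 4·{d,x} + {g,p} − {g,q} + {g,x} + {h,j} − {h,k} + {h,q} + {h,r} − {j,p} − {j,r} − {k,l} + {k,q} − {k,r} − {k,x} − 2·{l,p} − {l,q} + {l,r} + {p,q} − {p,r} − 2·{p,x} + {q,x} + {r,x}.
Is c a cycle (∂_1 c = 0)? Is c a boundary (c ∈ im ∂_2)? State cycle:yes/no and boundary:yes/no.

n_0=10 n_1=42 n_2=54 n_3=21  [Q]
∂1: piv[dg,dh,dj,dk,dp,dq,dr,dx,gl] rk=9  ker:gj,gk,gp,gq,gr,gx,hj,hk,hl,hp,hq,hr,hx,jk,jp,jq,jr,jx,kl,kp,kq,kr,kx,lp,lq,lr,lx,pq,pr,px,qr,qx,rx
∂2: piv[dgk,dgq,dgx,dhk,dhp,dhr,djk,djp,djr,dkp,dkq,dkr,dkx,dpr,dpx,dqr,dqx,drx,gjp,gjq,glp,glr,glx,gpq,gpr,gpx,hkl,hlp,hpq,hpx] rk=30  ker:gkq,gkx,gqx,hkp,hkr,hlr,hpr,hqx,jkp,jkr,jpq,jpr,klr,klx,kpr,kpx,kqx,krx,lpr,lpx,lrx,pqx,prx,qrx
∂3: piv[dgkq,dgkx,dgqx,dhkp,dhkr,dhpr,djkp,djkr,djpr,dkpr,dkpx,dkqx,dqrx,glpr,glpx,hklr,hpqx,lprx] rk=18  ker:gkqx,hkpr,jkpr
∂1c = 2·{d} − {g} − {h} + 2·{j} + {k} + {l} − {p} + {r} − 4·{x}

cycle:no boundary:no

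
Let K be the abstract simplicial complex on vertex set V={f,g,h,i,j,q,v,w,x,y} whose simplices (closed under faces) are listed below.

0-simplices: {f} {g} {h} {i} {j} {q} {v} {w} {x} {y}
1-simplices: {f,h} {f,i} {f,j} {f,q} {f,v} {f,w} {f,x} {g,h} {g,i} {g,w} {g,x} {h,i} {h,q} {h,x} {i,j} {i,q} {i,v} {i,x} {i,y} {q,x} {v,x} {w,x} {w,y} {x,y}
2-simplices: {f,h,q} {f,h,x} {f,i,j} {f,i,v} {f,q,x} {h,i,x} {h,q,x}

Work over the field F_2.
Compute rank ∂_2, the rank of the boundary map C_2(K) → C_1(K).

n_0=10 n_1=24 n_2=7  [Z2]
∂1: piv[fh,fi,fj,fq,fv,fw,fx,gh,iy] rk=9  ker:gi,gw,gx,hi,hq,hx,ij,iq,iv,ix,qx,vx,wx,wy,xy
∂2: piv[fhq,fhx,fij,fiv,fqx,hix] rk=6  ker:hqx
rk∂_2=6

rank∂_2=6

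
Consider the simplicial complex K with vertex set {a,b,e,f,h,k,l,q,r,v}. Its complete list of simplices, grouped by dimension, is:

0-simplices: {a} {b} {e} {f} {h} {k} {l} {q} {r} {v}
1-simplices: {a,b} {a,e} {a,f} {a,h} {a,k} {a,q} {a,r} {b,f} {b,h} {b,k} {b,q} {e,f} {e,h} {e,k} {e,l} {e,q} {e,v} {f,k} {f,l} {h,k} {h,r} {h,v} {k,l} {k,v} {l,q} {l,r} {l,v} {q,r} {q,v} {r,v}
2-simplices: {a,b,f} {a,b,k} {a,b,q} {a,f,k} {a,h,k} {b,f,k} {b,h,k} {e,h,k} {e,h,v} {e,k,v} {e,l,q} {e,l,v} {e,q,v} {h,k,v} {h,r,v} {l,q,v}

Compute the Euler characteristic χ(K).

n_0=10 n_1=30 n_2=16
χ=+10−30+16=-4

χ(K)=-4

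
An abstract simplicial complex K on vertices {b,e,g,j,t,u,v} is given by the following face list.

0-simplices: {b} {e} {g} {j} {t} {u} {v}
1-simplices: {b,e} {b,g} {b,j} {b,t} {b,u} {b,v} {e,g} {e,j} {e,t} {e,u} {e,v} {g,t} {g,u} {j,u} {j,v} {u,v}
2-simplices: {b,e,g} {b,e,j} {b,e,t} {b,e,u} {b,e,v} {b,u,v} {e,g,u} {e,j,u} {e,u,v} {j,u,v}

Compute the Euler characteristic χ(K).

n_0=7 n_1=16 n_2=10
χ=+7−16+10=1

χ(K)=1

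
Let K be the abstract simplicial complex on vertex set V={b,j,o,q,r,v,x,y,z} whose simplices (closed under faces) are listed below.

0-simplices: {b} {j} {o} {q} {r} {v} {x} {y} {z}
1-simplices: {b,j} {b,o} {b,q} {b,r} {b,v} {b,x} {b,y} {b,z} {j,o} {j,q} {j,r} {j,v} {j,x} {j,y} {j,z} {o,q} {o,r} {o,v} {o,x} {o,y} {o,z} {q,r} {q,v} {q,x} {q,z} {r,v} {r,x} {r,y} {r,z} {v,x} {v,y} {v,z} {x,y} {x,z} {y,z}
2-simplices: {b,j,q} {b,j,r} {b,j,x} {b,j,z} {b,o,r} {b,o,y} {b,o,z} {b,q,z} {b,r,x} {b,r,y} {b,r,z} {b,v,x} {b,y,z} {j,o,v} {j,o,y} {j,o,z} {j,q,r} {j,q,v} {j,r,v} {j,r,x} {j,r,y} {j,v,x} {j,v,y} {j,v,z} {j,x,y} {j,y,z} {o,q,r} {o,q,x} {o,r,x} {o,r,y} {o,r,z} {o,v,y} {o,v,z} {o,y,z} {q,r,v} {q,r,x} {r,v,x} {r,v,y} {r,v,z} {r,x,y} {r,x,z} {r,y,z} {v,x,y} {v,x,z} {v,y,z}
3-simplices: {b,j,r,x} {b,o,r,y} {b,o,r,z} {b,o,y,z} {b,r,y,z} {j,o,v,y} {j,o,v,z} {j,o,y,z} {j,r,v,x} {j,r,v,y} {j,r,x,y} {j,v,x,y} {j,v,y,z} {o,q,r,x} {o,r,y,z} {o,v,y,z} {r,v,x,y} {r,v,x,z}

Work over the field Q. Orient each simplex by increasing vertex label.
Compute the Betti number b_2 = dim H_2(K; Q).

n_0=9 n_1=35 n_2=45 n_3=18  [Q]
∂1: piv[bj,bo,bq,br,bv,bx,by,bz] rk=8  ker:jo,jq,jr,jv,jx,jy,jz,oq,or,ov,ox,oy,oz,qr,qv,qx,qz,rv,rx,ry,rz,vx,vy,vz,xy,xz,yz
∂2: piv[bjq,bjr,bjx,bjz,bor,boy,boz,bqz,brx,bry,brz,bvx,byz,jov,joy,joz,jqr,jqv,jrv,jvx,jvy,jvz,jxy,oqr,oqx,orx,rxz] rk=27  ker:jrx,jry,jyz,ory,orz,ovy,ovz,oyz,qrv,qrx,rvx,rvy,rvz,rxy,ryz,vxy,vxz,vyz
∂3: piv[bjrx,bory,borz,boyz,bryz,jovy,jovz,joyz,jrvx,jrvy,jrxy,jvxy,jvyz,oqrx,rvxz] rk=15  ker:oryz,ovyz,rvxy
b_2=(45−27)−15=3

b_2=3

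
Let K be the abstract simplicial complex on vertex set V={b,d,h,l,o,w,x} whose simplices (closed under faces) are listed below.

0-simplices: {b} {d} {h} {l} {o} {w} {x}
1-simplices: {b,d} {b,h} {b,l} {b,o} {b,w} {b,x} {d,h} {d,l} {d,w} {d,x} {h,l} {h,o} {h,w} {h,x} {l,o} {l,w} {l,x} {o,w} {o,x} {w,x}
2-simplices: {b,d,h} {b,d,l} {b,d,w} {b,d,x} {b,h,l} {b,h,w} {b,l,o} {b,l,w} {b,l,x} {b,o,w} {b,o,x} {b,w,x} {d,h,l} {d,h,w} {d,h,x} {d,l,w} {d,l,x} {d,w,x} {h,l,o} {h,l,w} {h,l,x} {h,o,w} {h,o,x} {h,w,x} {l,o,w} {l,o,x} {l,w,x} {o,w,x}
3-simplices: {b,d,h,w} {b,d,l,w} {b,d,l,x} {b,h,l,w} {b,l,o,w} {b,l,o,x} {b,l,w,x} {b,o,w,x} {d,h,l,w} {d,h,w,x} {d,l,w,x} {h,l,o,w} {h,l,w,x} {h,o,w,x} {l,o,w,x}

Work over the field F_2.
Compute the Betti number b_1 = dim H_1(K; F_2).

n_0=7 n_1=20 n_2=28 n_3=15  [Z2]
∂1: piv[bd,bh,bl,bo,bw,bx] rk=6  ker:dh,dl,dw,dx,hl,ho,hw,hx,lo,lw,lx,ow,ox,wx
∂2: piv[bdh,bdl,bdw,bdx,bhl,bhw,blo,blw,blx,bow,box,bwx,dhx,hlo] rk=14  ker:dhl,dhw,dlw,dlx,dwx,hlw,hlx,how,hox,hwx,low,lox,lwx,owx
∂3: piv[bdhw,bdlw,bdlx,bhlw,blow,blox,blwx,bowx,dhlw,dhwx,dlwx,hlow,hlwx,howx] rk=14  ker:lowx
b_1=(20−6)−14=0

b_1=0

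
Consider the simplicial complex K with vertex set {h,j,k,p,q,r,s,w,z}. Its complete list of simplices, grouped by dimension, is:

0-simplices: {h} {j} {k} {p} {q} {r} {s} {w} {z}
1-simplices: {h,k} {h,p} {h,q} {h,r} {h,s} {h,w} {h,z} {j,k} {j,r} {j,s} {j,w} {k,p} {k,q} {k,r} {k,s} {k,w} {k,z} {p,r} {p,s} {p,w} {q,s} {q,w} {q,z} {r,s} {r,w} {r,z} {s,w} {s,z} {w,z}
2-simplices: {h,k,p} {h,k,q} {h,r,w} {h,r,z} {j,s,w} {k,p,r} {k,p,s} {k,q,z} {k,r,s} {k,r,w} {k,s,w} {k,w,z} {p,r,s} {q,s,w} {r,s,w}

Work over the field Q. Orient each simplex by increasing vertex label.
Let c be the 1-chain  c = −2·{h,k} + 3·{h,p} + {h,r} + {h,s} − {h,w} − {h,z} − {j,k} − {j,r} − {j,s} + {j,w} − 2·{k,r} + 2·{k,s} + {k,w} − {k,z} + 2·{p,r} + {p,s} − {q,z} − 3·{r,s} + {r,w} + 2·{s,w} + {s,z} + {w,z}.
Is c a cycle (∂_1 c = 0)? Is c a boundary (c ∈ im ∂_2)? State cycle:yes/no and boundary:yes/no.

cycle:no boundary:no

n_0=9 n_1=29 n_2=15  [Q]
∂1: piv[hk,hp,hq,hr,hs,hw,hz,jk] rk=8  ker:jr,js,jw,kp,kq,kr,ks,kw,kz,pr,ps,pw,qs,qw,qz,rs,rw,rz,sw,sz,wz
∂2: piv[hkp,hkq,hrw,hrz,jsw,kpr,kps,kqz,krs,krw,ksw,kwz,qsw] rk=13  ker:prs,rsw
∂1c = −{h} + 2·{j} − 3·{k} + {q} + 2·{r} − 3·{s} + 3·{w} − {z}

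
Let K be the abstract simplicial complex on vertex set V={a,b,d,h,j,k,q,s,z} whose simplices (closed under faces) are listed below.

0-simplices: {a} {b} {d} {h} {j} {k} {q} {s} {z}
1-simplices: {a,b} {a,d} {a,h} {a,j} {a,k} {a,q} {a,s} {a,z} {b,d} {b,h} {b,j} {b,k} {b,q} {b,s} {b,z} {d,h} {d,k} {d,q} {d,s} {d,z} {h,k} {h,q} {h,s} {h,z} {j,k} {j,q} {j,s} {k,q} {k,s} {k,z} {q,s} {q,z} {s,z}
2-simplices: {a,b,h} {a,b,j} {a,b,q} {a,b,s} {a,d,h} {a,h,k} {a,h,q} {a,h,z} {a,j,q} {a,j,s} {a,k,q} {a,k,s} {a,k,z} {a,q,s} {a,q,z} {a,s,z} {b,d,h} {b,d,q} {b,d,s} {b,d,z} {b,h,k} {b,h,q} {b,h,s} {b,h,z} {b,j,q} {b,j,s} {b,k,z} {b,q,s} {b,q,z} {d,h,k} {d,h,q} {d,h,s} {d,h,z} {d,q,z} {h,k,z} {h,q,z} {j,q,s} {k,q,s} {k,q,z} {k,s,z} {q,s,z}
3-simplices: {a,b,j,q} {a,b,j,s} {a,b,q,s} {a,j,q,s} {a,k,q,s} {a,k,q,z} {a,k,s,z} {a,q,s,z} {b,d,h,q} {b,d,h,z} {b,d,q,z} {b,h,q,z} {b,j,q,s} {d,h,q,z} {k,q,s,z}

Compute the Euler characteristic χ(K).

χ(K)=2

n_0=9 n_1=33 n_2=41 n_3=15
χ=+9−33+41−15=2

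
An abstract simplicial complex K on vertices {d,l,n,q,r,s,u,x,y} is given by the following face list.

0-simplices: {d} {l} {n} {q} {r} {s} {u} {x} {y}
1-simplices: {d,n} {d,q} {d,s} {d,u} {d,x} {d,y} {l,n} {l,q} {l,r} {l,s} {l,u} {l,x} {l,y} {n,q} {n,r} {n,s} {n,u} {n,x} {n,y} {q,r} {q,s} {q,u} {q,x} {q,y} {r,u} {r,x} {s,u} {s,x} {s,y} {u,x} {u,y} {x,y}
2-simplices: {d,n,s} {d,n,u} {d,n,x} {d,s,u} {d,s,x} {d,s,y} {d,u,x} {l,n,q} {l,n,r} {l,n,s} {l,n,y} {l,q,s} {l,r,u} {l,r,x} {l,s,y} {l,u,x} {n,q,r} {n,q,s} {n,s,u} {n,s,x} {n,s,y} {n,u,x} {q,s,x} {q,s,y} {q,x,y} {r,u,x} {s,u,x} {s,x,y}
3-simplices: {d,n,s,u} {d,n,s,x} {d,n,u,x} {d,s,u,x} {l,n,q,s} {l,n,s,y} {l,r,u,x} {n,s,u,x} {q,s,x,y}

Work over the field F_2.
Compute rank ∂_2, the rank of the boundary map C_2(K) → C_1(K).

n_0=9 n_1=32 n_2=28 n_3=9  [Z2]
∂1: piv[dn,dq,ds,du,dx,dy,ln,lr] rk=8  ker:lq,ls,lu,lx,ly,nq,nr,ns,nu,nx,ny,qr,qs,qu,qx,qy,ru,rx,su,sx,sy,ux,uy,xy
∂2: piv[dns,dnu,dnx,dsu,dsx,dsy,dux,lnq,lnr,lns,lny,lqs,lru,lrx,lsy,lux,nqr,qsx,qsy,qxy] rk=20  ker:nqs,nsu,nsx,nsy,nux,rux,sux,sxy
∂3: piv[dnsu,dnsx,dnux,dsux,lnqs,lnsy,lrux,qsxy] rk=8  ker:nsux
rk∂_2=20

rank∂_2=20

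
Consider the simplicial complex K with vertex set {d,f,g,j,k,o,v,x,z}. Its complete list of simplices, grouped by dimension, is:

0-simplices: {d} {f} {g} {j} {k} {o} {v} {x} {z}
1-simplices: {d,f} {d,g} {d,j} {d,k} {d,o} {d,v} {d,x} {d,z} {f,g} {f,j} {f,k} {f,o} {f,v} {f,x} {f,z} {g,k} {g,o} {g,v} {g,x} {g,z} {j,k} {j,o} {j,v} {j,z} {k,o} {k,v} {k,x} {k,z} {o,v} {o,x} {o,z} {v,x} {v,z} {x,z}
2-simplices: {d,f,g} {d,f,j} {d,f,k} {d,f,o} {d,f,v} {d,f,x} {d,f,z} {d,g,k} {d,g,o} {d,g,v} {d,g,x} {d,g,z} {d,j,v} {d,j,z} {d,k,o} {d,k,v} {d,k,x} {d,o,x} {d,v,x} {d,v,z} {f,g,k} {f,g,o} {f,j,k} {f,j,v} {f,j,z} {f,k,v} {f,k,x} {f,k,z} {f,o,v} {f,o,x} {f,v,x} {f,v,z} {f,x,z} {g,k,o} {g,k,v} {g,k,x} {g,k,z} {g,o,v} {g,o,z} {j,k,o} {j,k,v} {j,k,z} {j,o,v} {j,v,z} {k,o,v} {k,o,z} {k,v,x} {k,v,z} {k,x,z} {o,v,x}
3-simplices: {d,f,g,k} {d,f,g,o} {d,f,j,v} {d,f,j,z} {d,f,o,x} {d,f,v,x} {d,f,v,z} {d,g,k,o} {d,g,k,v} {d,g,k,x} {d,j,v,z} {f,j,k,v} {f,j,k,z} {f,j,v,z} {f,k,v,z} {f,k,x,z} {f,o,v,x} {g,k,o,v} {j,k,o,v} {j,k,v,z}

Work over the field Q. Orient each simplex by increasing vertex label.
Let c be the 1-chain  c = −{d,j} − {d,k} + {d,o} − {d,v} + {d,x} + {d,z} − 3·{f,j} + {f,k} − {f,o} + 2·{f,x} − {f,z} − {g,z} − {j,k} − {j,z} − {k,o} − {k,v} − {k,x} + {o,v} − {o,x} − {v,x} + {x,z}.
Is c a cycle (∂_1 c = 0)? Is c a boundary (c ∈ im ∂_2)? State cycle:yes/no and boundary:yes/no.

cycle:no boundary:no

n_0=9 n_1=34 n_2=50 n_3=20  [Q]
∂1: piv[df,dg,dj,dk,do,dv,dx,dz] rk=8  ker:fg,fj,fk,fo,fv,fx,fz,gk,go,gv,gx,gz,jk,jo,jv,jz,ko,kv,kx,kz,ov,ox,oz,vx,vz,xz
∂2: piv[dfg,dfj,dfk,dfo,dfv,dfx,dfz,dgk,dgo,dgv,dgx,dgz,djv,djz,dko,dkv,dkx,dox,dvx,dvz,fjk,fkz,fov,fxz,goz,jko] rk=26  ker:fgk,fgo,fjv,fjz,fkv,fkx,fox,fvx,fvz,gko,gkv,gkx,gkz,gov,jkv,jkz,jov,jvz,kov,koz,kvx,kvz,kxz,ovx
∂3: piv[dfgk,dfgo,dfjv,dfjz,dfox,dfvx,dfvz,dgko,dgkv,dgkx,djvz,fjkv,fjkz,fkvz,fkxz,fovx,gkov,jkov] rk=18  ker:fjvz,jkvz
∂1c = 2·{f} + {g} − 2·{j} + 2·{k} − {o} − {x} − {z}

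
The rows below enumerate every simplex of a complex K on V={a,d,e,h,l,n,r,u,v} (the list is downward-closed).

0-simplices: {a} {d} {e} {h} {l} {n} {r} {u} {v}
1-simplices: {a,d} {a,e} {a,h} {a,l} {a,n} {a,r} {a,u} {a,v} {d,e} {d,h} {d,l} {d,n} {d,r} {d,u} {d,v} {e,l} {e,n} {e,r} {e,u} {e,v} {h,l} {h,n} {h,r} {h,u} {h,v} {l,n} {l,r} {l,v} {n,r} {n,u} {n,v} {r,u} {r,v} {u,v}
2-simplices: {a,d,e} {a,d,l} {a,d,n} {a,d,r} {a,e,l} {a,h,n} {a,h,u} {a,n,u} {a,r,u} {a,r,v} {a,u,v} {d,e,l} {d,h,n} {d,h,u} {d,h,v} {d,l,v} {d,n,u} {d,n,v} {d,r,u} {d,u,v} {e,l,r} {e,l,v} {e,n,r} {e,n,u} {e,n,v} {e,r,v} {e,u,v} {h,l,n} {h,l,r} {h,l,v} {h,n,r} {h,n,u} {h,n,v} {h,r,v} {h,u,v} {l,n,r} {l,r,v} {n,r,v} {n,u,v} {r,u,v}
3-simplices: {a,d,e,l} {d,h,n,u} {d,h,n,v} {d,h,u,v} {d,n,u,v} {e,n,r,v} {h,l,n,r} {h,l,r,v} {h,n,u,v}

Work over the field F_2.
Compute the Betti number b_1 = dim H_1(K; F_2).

b_1=0

n_0=9 n_1=34 n_2=40 n_3=9  [Z2]
∂1: piv[ad,ae,ah,al,an,ar,au,av] rk=8  ker:de,dh,dl,dn,dr,du,dv,el,en,er,eu,ev,hl,hn,hr,hu,hv,ln,lr,lv,nr,nu,nv,ru,rv,uv
∂2: piv[ade,adl,adn,adr,ael,ahn,ahu,anu,aru,arv,auv,dhn,dhu,dhv,dlv,dnv,duv,elr,elv,enr,enu,env,erv,hln,hlr,hlv] rk=26  ker:del,dnu,dru,euv,hnr,hnu,hnv,hrv,huv,lnr,lrv,nrv,nuv,ruv
∂3: piv[adel,dhnu,dhnv,dhuv,dnuv,enrv,hlnr,hlrv] rk=8  ker:hnuv
b_1=(34−8)−26=0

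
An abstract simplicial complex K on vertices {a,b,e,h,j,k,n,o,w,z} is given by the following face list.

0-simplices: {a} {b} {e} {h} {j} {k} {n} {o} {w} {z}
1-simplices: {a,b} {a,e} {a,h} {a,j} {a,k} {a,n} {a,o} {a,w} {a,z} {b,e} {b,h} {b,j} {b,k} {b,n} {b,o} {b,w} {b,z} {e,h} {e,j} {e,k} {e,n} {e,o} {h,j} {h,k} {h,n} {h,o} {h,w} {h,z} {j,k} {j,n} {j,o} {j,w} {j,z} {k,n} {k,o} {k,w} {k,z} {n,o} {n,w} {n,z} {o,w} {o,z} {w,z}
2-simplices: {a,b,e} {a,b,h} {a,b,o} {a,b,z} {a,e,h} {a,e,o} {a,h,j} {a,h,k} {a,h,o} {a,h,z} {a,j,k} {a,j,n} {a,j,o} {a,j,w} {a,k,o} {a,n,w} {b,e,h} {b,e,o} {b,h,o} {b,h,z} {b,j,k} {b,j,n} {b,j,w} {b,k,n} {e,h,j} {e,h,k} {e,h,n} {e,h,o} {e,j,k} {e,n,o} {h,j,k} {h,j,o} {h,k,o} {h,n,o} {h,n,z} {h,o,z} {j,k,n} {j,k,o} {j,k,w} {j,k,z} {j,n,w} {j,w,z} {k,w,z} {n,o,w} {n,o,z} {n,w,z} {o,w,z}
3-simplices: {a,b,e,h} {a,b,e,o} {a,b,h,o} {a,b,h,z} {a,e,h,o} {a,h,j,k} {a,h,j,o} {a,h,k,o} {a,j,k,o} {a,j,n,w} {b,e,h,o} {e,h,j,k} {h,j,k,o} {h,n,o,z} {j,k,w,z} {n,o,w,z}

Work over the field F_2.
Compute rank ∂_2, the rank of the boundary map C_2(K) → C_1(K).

n_0=10 n_1=43 n_2=47 n_3=16  [Z2]
∂1: piv[ab,ae,ah,aj,ak,an,ao,aw,az] rk=9  ker:be,bh,bj,bk,bn,bo,bw,bz,eh,ej,ek,en,eo,hj,hk,hn,ho,hw,hz,jk,jn,jo,jw,jz,kn,ko,kw,kz,no,nw,nz,ow,oz,wz
∂2: piv[abe,abh,abo,abz,aeh,aeo,ahj,ahk,aho,ahz,ajk,ajn,ajo,ajw,ako,anw,bjk,bjn,bjw,bkn,ehj,ehk,ehn,eno,hnz,hoz,jkw,jkz,jwz,now,nwz] rk=31  ker:beh,beo,bho,bhz,eho,ejk,hjk,hjo,hko,hno,jkn,jko,jnw,kwz,noz,owz
∂3: piv[abeh,abeo,abho,abhz,aeho,ahjk,ahjo,ahko,ajko,ajnw,ehjk,hnoz,jkwz,nowz] rk=14  ker:beho,hjko
rk∂_2=31

rank∂_2=31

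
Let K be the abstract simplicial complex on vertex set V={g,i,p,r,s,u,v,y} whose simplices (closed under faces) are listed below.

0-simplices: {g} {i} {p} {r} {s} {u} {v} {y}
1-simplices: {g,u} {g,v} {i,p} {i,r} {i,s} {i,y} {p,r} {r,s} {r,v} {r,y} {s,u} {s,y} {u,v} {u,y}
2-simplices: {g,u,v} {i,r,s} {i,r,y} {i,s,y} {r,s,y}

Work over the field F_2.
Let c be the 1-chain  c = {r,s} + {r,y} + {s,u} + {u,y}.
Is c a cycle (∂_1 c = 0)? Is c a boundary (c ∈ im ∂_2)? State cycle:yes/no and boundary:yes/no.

n_0=8 n_1=14 n_2=5  [Z2]
∂1: piv[gu,gv,ip,ir,is,iy,rv] rk=7  ker:pr,rs,ry,su,sy,uv,uy
∂2: piv[guv,irs,iry,isy] rk=4  ker:rsy
∂1c = 0
c vs im∂2: residual ≠ 0 ⇒ not boundary

cycle:yes boundary:no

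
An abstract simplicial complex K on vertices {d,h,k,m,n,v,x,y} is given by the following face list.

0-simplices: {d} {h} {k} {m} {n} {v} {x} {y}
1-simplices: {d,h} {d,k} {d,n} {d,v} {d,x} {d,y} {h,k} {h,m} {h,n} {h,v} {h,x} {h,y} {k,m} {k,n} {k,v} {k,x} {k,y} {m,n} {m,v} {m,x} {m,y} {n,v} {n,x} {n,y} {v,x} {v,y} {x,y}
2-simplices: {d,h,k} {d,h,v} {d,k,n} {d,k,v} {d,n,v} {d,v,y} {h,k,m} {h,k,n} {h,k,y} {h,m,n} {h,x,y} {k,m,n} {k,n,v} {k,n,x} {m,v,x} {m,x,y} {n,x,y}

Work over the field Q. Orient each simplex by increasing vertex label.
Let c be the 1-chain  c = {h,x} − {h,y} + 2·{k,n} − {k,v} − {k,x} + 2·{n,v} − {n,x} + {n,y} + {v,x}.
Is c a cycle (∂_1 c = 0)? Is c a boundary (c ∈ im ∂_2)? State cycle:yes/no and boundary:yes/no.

cycle:yes boundary:no

n_0=8 n_1=27 n_2=17  [Q]
∂1: piv[dh,dk,dn,dv,dx,dy,hm] rk=7  ker:hk,hn,hv,hx,hy,km,kn,kv,kx,ky,mn,mv,mx,my,nv,nx,ny,vx,vy,xy
∂2: piv[dhk,dhv,dkn,dkv,dnv,dvy,hkm,hkn,hky,hmn,hxy,knx,mvx,mxy,nxy] rk=15  ker:kmn,knv
∂1c = 0
c vs im∂2: residual ≠ 0 ⇒ not boundary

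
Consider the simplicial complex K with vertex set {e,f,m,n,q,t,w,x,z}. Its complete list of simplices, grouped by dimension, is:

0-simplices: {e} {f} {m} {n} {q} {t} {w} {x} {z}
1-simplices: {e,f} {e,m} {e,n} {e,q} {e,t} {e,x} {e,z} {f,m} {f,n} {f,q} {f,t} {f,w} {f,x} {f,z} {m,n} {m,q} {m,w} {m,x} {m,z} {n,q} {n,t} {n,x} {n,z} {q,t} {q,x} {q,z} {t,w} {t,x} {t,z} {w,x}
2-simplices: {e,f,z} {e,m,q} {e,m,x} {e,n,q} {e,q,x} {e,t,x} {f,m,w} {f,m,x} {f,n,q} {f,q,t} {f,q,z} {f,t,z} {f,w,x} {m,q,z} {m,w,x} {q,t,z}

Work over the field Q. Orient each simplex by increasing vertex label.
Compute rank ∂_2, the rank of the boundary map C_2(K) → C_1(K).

rank∂_2=14

n_0=9 n_1=30 n_2=16  [Q]
∂1: piv[ef,em,en,eq,et,ex,ez,fw] rk=8  ker:fm,fn,fq,ft,fx,fz,mn,mq,mw,mx,mz,nq,nt,nx,nz,qt,qx,qz,tw,tx,tz,wx
∂2: piv[efz,emq,emx,enq,eqx,etx,fmw,fmx,fnq,fqt,fqz,ftz,fwx,mqz] rk=14  ker:mwx,qtz
rk∂_2=14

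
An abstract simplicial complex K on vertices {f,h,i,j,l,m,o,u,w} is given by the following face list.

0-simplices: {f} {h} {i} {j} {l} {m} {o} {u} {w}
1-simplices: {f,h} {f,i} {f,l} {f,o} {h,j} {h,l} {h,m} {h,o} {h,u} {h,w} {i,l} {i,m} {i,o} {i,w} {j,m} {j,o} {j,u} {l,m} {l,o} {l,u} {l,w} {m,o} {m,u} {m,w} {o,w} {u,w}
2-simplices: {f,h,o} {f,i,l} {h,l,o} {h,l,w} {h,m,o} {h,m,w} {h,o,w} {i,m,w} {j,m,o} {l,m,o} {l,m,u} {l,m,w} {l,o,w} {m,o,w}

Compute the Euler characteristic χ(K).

n_0=9 n_1=26 n_2=14
χ=+9−26+14=-3

χ(K)=-3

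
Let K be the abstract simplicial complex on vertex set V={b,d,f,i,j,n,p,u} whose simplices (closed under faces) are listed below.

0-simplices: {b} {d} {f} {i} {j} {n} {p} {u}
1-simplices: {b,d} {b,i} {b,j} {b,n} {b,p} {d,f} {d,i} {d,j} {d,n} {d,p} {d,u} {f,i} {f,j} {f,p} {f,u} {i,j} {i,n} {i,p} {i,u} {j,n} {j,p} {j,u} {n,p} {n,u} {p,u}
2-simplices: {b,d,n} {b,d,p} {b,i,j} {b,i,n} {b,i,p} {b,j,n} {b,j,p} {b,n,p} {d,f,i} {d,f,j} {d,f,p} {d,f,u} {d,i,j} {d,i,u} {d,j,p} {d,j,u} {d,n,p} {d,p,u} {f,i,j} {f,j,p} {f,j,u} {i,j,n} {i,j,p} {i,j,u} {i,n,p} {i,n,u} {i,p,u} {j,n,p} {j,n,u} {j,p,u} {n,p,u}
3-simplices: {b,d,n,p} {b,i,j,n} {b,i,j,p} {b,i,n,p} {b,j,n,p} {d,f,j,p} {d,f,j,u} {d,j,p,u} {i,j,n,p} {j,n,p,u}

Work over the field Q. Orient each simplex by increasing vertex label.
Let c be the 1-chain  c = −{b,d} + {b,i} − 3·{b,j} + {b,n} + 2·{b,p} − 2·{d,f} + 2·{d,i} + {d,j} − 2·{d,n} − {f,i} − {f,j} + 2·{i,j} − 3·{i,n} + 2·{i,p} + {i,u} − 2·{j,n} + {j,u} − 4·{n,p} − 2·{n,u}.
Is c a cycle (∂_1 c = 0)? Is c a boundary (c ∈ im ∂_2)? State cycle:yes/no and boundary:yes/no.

cycle:yes boundary:yes

n_0=8 n_1=25 n_2=31 n_3=10  [Q]
∂1: piv[bd,bi,bj,bn,bp,df,du] rk=7  ker:di,dj,dn,dp,fi,fj,fp,fu,ij,in,ip,iu,jn,jp,ju,np,nu,pu
∂2: piv[bdn,bdp,bij,bin,bip,bjn,bjp,bnp,dfi,dfj,dfp,dfu,dij,diu,djp,dju,dpu,inu] rk=18  ker:dnp,fij,fjp,fju,ijn,ijp,iju,inp,ipu,jnp,jnu,jpu,npu
∂3: piv[bdnp,bijn,bijp,binp,bjnp,dfjp,dfju,djpu,jnpu] rk=9  ker:ijnp
∂1c = 0
c vs im∂2: reduces to 0 ⇒ boundary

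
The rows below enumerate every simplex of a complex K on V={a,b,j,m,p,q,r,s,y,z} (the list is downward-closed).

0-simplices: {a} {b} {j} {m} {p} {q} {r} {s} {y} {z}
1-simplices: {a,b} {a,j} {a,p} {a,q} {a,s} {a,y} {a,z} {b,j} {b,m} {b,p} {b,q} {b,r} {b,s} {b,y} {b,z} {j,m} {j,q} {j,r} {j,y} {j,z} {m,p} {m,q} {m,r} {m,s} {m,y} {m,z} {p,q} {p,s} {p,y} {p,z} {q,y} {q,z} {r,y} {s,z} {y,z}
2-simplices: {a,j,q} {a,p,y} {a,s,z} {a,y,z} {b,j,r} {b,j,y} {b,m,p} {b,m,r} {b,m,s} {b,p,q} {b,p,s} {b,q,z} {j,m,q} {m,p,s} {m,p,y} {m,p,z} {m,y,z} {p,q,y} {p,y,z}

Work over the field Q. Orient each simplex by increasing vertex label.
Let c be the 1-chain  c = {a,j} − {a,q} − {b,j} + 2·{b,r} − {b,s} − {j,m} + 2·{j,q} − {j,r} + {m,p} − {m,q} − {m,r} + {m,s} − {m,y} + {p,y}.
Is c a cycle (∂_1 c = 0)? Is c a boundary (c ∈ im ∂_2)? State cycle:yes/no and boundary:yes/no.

n_0=10 n_1=35 n_2=19  [Q]
∂1: piv[ab,aj,ap,aq,as,ay,az,bm,br] rk=9  ker:bj,bp,bq,bs,by,bz,jm,jq,jr,jy,jz,mp,mq,mr,ms,my,mz,pq,ps,py,pz,qy,qz,ry,sz,yz
∂2: piv[ajq,apy,asz,ayz,bjr,bjy,bmp,bmr,bms,bpq,bps,bqz,jmq,mpy,mpz,myz,pqy] rk=17  ker:mps,pyz
∂1c = 0
c vs im∂2: reduces to 0 ⇒ boundary

cycle:yes boundary:yes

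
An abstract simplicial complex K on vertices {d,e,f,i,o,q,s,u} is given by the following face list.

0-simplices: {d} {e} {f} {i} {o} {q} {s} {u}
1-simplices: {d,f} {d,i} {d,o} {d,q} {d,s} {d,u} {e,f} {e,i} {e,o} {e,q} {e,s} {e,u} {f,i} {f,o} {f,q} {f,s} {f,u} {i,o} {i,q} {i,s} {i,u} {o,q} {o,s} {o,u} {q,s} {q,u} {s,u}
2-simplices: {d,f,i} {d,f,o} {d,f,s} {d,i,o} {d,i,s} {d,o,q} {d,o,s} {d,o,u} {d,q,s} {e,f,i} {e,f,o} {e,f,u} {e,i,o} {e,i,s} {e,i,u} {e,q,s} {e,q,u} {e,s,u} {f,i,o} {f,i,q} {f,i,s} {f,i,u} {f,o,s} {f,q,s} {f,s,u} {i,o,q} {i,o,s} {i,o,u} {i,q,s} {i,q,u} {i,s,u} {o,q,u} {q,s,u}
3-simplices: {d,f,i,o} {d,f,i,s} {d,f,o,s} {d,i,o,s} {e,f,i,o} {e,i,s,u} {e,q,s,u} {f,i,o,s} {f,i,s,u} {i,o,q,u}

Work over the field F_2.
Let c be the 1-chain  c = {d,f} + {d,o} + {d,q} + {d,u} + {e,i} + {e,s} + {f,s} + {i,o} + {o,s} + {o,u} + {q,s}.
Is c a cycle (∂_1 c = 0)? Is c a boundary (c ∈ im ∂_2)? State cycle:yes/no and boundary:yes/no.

cycle:yes boundary:yes

n_0=8 n_1=27 n_2=33 n_3=10  [Z2]
∂1: piv[df,di,do,dq,ds,du,ef] rk=7  ker:ei,eo,eq,es,eu,fi,fo,fq,fs,fu,io,iq,is,iu,oq,os,ou,qs,qu,su
∂2: piv[dfi,dfo,dfs,dio,dis,doq,dos,dou,dqs,efi,efo,efu,eis,eiu,eqs,equ,esu,fiq,fqs,iou] rk=20  ker:eio,fio,fis,fiu,fos,fsu,ioq,ios,iqs,iqu,isu,oqu,qsu
∂3: piv[dfio,dfis,dfos,dios,efio,eisu,eqsu,fisu,ioqu] rk=9  ker:fios
∂1c = 0
c vs im∂2: reduces to 0 ⇒ boundary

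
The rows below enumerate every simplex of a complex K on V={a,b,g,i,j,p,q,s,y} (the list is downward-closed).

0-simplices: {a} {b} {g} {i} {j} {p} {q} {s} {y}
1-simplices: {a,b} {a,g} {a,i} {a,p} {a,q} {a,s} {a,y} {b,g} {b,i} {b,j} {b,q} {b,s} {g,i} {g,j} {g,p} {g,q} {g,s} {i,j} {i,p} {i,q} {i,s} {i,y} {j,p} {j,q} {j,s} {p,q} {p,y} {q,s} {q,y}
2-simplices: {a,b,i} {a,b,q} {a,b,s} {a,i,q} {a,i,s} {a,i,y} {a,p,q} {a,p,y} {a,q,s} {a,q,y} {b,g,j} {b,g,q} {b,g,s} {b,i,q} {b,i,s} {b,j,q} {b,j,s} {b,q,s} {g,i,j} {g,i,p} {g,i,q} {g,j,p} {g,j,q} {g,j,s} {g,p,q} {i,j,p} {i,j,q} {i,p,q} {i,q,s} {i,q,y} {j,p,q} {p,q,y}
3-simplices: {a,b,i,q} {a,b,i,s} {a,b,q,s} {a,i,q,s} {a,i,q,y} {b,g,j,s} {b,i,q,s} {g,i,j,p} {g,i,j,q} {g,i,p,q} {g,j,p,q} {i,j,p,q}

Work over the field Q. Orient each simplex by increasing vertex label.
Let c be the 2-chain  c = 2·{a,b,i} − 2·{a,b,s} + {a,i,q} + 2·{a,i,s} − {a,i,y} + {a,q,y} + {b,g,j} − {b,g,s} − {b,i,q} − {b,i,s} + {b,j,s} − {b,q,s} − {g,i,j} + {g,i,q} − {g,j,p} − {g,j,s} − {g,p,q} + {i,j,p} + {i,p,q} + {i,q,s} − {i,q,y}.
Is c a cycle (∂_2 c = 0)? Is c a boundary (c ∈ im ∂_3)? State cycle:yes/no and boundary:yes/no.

cycle:yes boundary:yes

n_0=9 n_1=29 n_2=32 n_3=12  [Q]
∂1: piv[ab,ag,ai,ap,aq,as,ay,bj] rk=8  ker:bg,bi,bq,bs,gi,gj,gp,gq,gs,ij,ip,iq,is,iy,jp,jq,js,pq,py,qs,qy
∂2: piv[abi,abq,abs,aiq,ais,aiy,apq,apy,aqs,aqy,bgj,bgq,bgs,bjq,bjs,gij,gip,giq,gjp,gpq] rk=20  ker:biq,bis,bqs,gjq,gjs,ijp,ijq,ipq,iqs,iqy,jpq,pqy
∂3: piv[abiq,abis,abqs,aiqs,aiqy,bgjs,gijp,gijq,gipq,gjpq] rk=10  ker:biqs,ijpq
∂2c = 0
c vs im∂3: reduces to 0 ⇒ boundary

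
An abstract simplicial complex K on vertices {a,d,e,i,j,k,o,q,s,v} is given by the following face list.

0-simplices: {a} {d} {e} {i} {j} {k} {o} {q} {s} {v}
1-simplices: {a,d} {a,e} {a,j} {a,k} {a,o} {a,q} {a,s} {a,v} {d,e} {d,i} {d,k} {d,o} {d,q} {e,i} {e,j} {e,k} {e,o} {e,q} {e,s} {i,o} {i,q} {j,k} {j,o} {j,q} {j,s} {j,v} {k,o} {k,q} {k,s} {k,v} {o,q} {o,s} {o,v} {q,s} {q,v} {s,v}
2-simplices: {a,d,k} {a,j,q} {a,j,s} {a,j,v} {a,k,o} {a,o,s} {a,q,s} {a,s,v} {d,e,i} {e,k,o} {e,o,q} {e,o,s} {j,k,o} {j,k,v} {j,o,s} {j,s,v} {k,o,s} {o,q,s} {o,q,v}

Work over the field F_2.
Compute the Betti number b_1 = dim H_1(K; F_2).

b_1=9

n_0=10 n_1=36 n_2=19  [Z2]
∂1: piv[ad,ae,aj,ak,ao,aq,as,av,di] rk=9  ker:de,dk,do,dq,ei,ej,ek,eo,eq,es,io,iq,jk,jo,jq,js,jv,ko,kq,ks,kv,oq,os,ov,qs,qv,sv
∂2: piv[adk,ajq,ajs,ajv,ako,aos,aqs,asv,dei,eko,eoq,eos,jko,jkv,jos,kos,oqs,oqv] rk=18  ker:jsv
b_1=(36−9)−18=9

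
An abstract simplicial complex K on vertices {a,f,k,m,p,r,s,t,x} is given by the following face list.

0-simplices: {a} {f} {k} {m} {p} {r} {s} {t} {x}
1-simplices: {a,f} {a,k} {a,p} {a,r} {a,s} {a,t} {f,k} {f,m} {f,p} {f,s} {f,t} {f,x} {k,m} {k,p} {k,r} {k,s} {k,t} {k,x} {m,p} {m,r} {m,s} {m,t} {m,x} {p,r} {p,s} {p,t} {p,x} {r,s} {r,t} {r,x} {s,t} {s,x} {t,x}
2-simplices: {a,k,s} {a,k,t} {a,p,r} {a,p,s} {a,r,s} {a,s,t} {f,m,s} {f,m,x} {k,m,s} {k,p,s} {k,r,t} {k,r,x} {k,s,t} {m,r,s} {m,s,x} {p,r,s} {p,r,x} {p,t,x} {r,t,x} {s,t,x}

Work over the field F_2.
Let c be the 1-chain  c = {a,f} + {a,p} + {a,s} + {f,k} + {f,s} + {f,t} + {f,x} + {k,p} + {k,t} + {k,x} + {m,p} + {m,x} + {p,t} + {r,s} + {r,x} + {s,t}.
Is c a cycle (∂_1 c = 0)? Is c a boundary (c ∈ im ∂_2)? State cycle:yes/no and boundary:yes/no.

n_0=9 n_1=33 n_2=20  [Z2]
∂1: piv[af,ak,ap,ar,as,at,fm,fx] rk=8  ker:fk,fp,fs,ft,km,kp,kr,ks,kt,kx,mp,mr,ms,mt,mx,pr,ps,pt,px,rs,rt,rx,st,sx,tx
∂2: piv[aks,akt,apr,aps,ars,ast,fms,fmx,kms,kps,krt,krx,mrs,msx,prx,ptx,rtx,stx] rk=18  ker:kst,prs
∂1c = {a} + {f}

cycle:no boundary:no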